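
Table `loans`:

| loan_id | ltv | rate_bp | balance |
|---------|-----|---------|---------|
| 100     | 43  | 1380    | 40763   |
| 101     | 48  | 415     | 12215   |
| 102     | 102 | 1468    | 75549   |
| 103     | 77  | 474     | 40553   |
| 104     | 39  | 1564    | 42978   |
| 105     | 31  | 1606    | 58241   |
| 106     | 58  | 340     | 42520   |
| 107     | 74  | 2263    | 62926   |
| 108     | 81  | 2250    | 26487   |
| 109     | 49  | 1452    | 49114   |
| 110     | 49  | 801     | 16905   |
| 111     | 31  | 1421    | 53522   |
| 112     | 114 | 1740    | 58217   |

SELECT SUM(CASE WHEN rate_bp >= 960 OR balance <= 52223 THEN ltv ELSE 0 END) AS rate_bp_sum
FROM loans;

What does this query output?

loan_id=100: ✓ → 43
loan_id=101: ✓ → 48
loan_id=102: ✓ → 102
loan_id=103: ✓ → 77
loan_id=104: ✓ → 39
loan_id=105: ✓ → 31
loan_id=106: ✓ → 58
loan_id=107: ✓ → 74
loan_id=108: ✓ → 81
loan_id=109: ✓ → 49
loan_id=110: ✓ → 49
loan_id=111: ✓ → 31
loan_id=112: ✓ → 114
rate_bp_sum = 43 + 48 + 102 + 77 + 39 + 31 + 58 + 74 + 81 + 49 + 49 + 31 + 114 = 796

796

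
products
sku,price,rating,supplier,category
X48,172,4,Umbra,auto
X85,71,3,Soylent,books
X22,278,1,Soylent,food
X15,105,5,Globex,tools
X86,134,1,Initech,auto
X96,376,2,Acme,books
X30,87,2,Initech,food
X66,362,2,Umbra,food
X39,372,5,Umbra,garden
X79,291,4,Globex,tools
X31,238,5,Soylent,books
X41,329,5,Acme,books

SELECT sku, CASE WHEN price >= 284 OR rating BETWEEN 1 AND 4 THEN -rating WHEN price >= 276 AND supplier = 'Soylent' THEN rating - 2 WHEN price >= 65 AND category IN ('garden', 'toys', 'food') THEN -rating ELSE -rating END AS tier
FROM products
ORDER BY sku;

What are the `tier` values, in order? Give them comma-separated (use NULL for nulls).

sku=X15: ELSE → -5
sku=X22: price >= 284 OR rating BETWEEN 1 AND 4 → -1
sku=X30: price >= 284 OR rating BETWEEN 1 AND 4 → -2
sku=X31: ELSE → -5
sku=X39: price >= 284 OR rating BETWEEN 1 AND 4 → -5
sku=X41: price >= 284 OR rating BETWEEN 1 AND 4 → -5
sku=X48: price >= 284 OR rating BETWEEN 1 AND 4 → -4
sku=X66: price >= 284 OR rating BETWEEN 1 AND 4 → -2
sku=X79: price >= 284 OR rating BETWEEN 1 AND 4 → -4
sku=X85: price >= 284 OR rating BETWEEN 1 AND 4 → -3
sku=X86: price >= 284 OR rating BETWEEN 1 AND 4 → -1
sku=X96: price >= 284 OR rating BETWEEN 1 AND 4 → -2

-5, -1, -2, -5, -5, -5, -4, -2, -4, -3, -1, -2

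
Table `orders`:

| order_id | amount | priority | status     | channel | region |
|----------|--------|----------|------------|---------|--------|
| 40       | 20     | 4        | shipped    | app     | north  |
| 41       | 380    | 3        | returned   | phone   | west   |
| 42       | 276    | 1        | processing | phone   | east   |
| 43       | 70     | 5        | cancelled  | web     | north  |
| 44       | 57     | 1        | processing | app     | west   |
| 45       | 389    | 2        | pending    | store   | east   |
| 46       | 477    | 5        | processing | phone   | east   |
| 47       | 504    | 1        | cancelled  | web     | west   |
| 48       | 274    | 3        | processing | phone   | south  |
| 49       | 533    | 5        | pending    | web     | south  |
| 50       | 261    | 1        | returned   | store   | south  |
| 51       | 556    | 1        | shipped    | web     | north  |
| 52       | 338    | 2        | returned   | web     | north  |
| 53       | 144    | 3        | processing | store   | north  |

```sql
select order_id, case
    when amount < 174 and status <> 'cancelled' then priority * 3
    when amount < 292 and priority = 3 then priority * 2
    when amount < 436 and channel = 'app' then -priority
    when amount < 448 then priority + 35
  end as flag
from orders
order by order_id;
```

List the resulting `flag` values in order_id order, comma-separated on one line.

order_id=40: amount < 174 and status <> 'cancelled' → 12
order_id=41: amount < 448 → 38
order_id=42: amount < 448 → 36
order_id=43: amount < 448 → 40
order_id=44: amount < 174 and status <> 'cancelled' → 3
order_id=45: amount < 448 → 37
order_id=46: (no match → NULL) → NULL
order_id=47: (no match → NULL) → NULL
order_id=48: amount < 292 and priority = 3 → 6
order_id=49: (no match → NULL) → NULL
order_id=50: amount < 448 → 36
order_id=51: (no match → NULL) → NULL
order_id=52: amount < 448 → 37
order_id=53: amount < 174 and status <> 'cancelled' → 9

12, 38, 36, 40, 3, 37, NULL, NULL, 6, NULL, 36, NULL, 37, 9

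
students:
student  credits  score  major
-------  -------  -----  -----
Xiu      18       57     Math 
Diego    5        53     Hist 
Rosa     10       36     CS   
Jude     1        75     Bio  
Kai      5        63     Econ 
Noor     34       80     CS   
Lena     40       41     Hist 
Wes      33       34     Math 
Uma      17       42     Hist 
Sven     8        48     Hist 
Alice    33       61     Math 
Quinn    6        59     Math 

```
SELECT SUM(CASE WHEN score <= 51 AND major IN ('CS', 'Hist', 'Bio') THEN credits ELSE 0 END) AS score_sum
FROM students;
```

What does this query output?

student=Xiu: ✗
student=Diego: ✗
student=Rosa: ✓ → 10
student=Jude: ✗
student=Kai: ✗
student=Noor: ✗
student=Lena: ✓ → 40
student=Wes: ✗
student=Uma: ✓ → 17
student=Sven: ✓ → 8
student=Alice: ✗
student=Quinn: ✗
score_sum = 10 + 40 + 17 + 8 = 75

75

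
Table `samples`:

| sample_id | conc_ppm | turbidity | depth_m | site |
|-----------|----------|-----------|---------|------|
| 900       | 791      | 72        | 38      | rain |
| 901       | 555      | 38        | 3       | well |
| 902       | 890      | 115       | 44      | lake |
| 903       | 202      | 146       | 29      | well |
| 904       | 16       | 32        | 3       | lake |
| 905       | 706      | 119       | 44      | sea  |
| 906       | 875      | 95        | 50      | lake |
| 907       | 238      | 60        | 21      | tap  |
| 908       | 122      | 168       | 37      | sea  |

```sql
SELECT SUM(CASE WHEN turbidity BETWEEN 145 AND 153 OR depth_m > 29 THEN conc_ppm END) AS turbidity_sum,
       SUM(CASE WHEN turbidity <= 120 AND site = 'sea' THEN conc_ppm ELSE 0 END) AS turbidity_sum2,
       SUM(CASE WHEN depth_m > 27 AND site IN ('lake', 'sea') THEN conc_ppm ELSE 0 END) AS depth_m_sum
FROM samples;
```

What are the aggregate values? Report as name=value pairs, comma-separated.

turbidity_sum=3586, turbidity_sum2=706, depth_m_sum=2593

[turbidity_sum: turbidity BETWEEN 145 AND 153 OR depth_m > 29]
sample_id=900: ✓ → 791
sample_id=901: ✗
sample_id=902: ✓ → 890
sample_id=903: ✓ → 202
sample_id=904: ✗
sample_id=905: ✓ → 706
sample_id=906: ✓ → 875
sample_id=907: ✗
sample_id=908: ✓ → 122
turbidity_sum = 791 + 890 + 202 + 706 + 875 + 122 = 3586
—
[turbidity_sum2: turbidity <= 120 AND site = 'sea']
sample_id=900: ✗
sample_id=901: ✗
sample_id=902: ✗
sample_id=903: ✗
sample_id=904: ✗
sample_id=905: ✓ → 706
sample_id=906: ✗
sample_id=907: ✗
sample_id=908: ✗
turbidity_sum2 = 706
—
[depth_m_sum: depth_m > 27 AND site IN ('lake', 'sea')]
sample_id=900: ✗
sample_id=901: ✗
sample_id=902: ✓ → 890
sample_id=903: ✗
sample_id=904: ✗
sample_id=905: ✓ → 706
sample_id=906: ✓ → 875
sample_id=907: ✗
sample_id=908: ✓ → 122
depth_m_sum = 890 + 706 + 875 + 122 = 2593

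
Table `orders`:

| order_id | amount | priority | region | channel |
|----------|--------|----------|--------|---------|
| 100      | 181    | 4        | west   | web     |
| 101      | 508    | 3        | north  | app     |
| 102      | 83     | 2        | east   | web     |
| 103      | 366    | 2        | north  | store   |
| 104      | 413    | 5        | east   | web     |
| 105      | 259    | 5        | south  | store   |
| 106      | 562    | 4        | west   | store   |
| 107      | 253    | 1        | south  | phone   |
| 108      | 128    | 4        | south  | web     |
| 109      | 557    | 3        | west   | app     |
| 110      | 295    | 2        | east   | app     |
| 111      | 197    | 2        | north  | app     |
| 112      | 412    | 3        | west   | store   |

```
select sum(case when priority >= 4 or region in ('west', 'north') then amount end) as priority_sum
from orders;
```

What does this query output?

3583

order_id=100: ✓ → 181
order_id=101: ✓ → 508
order_id=102: ✗
order_id=103: ✓ → 366
order_id=104: ✓ → 413
order_id=105: ✓ → 259
order_id=106: ✓ → 562
order_id=107: ✗
order_id=108: ✓ → 128
order_id=109: ✓ → 557
order_id=110: ✗
order_id=111: ✓ → 197
order_id=112: ✓ → 412
priority_sum = 181 + 508 + 366 + 413 + 259 + 562 + 128 + 557 + 197 + 412 = 3583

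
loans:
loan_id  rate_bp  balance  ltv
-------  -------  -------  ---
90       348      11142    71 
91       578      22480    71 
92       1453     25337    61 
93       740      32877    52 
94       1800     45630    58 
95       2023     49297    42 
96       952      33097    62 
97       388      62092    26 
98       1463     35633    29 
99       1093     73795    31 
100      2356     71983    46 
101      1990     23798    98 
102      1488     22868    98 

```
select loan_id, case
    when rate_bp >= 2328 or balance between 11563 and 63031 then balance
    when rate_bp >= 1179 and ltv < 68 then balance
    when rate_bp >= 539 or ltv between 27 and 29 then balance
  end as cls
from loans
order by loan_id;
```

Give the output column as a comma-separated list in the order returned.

NULL, 22480, 25337, 32877, 45630, 49297, 33097, 62092, 35633, 73795, 71983, 23798, 22868

loan_id=90: (no match → NULL) → NULL
loan_id=91: rate_bp >= 2328 or balance between 11563 and 63031 → 22480
loan_id=92: rate_bp >= 2328 or balance between 11563 and 63031 → 25337
loan_id=93: rate_bp >= 2328 or balance between 11563 and 63031 → 32877
loan_id=94: rate_bp >= 2328 or balance between 11563 and 63031 → 45630
loan_id=95: rate_bp >= 2328 or balance between 11563 and 63031 → 49297
loan_id=96: rate_bp >= 2328 or balance between 11563 and 63031 → 33097
loan_id=97: rate_bp >= 2328 or balance between 11563 and 63031 → 62092
loan_id=98: rate_bp >= 2328 or balance between 11563 and 63031 → 35633
loan_id=99: rate_bp >= 539 or ltv between 27 and 29 → 73795
loan_id=100: rate_bp >= 2328 or balance between 11563 and 63031 → 71983
loan_id=101: rate_bp >= 2328 or balance between 11563 and 63031 → 23798
loan_id=102: rate_bp >= 2328 or balance between 11563 and 63031 → 22868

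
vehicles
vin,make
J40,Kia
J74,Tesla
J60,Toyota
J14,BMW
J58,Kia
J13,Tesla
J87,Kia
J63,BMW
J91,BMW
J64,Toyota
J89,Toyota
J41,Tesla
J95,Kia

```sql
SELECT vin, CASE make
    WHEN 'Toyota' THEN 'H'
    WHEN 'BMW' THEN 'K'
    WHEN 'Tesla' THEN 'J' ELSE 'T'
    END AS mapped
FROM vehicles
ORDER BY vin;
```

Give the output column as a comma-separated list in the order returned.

vin=J13: make='Tesla' → J
vin=J14: make='BMW' → K
vin=J40: ELSE → T
vin=J41: make='Tesla' → J
vin=J58: ELSE → T
vin=J60: make='Toyota' → H
vin=J63: make='BMW' → K
vin=J64: make='Toyota' → H
vin=J74: make='Tesla' → J
vin=J87: ELSE → T
vin=J89: make='Toyota' → H
vin=J91: make='BMW' → K
vin=J95: ELSE → T

J, K, T, J, T, H, K, H, J, T, H, K, T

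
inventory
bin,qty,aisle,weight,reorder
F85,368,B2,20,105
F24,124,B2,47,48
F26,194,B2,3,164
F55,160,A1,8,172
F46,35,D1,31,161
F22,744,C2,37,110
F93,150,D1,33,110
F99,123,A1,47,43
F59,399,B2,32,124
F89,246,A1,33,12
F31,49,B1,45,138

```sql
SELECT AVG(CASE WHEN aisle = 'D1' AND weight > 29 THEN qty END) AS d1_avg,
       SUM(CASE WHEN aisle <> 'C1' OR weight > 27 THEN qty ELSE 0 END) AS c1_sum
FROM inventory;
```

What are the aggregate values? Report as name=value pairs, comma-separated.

[d1_avg: aisle = 'D1' AND weight > 29]
bin=F85: ✗
bin=F24: ✗
bin=F26: ✗
bin=F55: ✗
bin=F46: ✓ → 35
bin=F22: ✗
bin=F93: ✓ → 150
bin=F99: ✗
bin=F59: ✗
bin=F89: ✗
bin=F31: ✗
d1_avg = (35 + 150) / 2 = 92.5
—
[c1_sum: aisle <> 'C1' OR weight > 27]
bin=F85: ✓ → 368
bin=F24: ✓ → 124
bin=F26: ✓ → 194
bin=F55: ✓ → 160
bin=F46: ✓ → 35
bin=F22: ✓ → 744
bin=F93: ✓ → 150
bin=F99: ✓ → 123
bin=F59: ✓ → 399
bin=F89: ✓ → 246
bin=F31: ✓ → 49
c1_sum = 368 + 124 + 194 + 160 + 35 + 744 + 150 + 123 + 399 + 246 + 49 = 2592

d1_avg=92.5, c1_sum=2592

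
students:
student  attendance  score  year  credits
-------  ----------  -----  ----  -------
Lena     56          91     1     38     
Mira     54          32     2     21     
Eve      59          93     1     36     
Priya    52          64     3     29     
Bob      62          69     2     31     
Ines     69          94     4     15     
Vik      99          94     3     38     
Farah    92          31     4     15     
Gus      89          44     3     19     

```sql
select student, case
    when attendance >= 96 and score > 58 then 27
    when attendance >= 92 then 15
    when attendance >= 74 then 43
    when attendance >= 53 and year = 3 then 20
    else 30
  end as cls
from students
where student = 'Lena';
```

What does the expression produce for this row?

30

student = Lena: attendance=56, score=91, year=1, credits=38.
attendance >= 96 and score > 58 → false
attendance >= 92 → false
attendance >= 74 → false
attendance >= 53 and year = 3 → false
No prior WHEN matched → ELSE → 30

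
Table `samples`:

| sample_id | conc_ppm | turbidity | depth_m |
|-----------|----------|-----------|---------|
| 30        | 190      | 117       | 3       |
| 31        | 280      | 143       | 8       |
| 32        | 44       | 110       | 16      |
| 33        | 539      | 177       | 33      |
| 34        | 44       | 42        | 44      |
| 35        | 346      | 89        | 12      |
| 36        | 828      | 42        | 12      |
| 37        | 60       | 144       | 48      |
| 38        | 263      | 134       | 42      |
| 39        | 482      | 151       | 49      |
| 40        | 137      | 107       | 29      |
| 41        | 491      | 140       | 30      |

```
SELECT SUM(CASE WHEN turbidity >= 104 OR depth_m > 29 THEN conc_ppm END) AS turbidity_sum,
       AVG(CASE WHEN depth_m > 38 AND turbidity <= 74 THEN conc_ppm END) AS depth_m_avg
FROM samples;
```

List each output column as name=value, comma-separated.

turbidity_sum=2530, depth_m_avg=44

[turbidity_sum: turbidity >= 104 OR depth_m > 29]
sample_id=30: ✓ → 190
sample_id=31: ✓ → 280
sample_id=32: ✓ → 44
sample_id=33: ✓ → 539
sample_id=34: ✓ → 44
sample_id=35: ✗
sample_id=36: ✗
sample_id=37: ✓ → 60
sample_id=38: ✓ → 263
sample_id=39: ✓ → 482
sample_id=40: ✓ → 137
sample_id=41: ✓ → 491
turbidity_sum = 190 + 280 + 44 + 539 + 44 + 60 + 263 + 482 + 137 + 491 = 2530
—
[depth_m_avg: depth_m > 38 AND turbidity <= 74]
sample_id=30: ✗
sample_id=31: ✗
sample_id=32: ✗
sample_id=33: ✗
sample_id=34: ✓ → 44
sample_id=35: ✗
sample_id=36: ✗
sample_id=37: ✗
sample_id=38: ✗
sample_id=39: ✗
sample_id=40: ✗
sample_id=41: ✗
depth_m_avg = 44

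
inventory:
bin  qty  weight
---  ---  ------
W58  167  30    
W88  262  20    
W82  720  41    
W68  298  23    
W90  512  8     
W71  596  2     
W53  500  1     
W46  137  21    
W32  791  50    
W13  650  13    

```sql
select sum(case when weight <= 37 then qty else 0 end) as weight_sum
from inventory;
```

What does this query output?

3122

bin=W58: ✓ → 167
bin=W88: ✓ → 262
bin=W82: ✗
bin=W68: ✓ → 298
bin=W90: ✓ → 512
bin=W71: ✓ → 596
bin=W53: ✓ → 500
bin=W46: ✓ → 137
bin=W32: ✗
bin=W13: ✓ → 650
weight_sum = 167 + 262 + 298 + 512 + 596 + 500 + 137 + 650 = 3122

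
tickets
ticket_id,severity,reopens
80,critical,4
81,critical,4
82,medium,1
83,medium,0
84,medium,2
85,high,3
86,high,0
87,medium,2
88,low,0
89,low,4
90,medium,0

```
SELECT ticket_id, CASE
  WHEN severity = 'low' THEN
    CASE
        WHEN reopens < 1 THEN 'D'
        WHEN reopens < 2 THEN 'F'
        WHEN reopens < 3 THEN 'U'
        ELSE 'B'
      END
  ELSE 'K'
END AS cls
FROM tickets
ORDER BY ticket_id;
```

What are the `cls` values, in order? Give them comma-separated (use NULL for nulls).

ticket_id=80: severity='critical' → outer ELSE → K
ticket_id=81: severity='critical' → outer ELSE → K
ticket_id=82: severity='medium' → outer ELSE → K
ticket_id=83: severity='medium' → outer ELSE → K
ticket_id=84: severity='medium' → outer ELSE → K
ticket_id=85: severity='high' → outer ELSE → K
ticket_id=86: severity='high' → outer ELSE → K
ticket_id=87: severity='medium' → outer ELSE → K
ticket_id=88: severity='low' → inner[reopens < 1] → D
ticket_id=89: severity='low' → inner[ELSE] → B
ticket_id=90: severity='medium' → outer ELSE → K

K, K, K, K, K, K, K, K, D, B, K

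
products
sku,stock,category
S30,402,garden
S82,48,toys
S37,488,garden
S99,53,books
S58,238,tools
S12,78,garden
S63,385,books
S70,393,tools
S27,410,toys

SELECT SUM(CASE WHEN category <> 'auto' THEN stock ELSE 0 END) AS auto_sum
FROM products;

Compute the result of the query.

sku=S30: ✓ → 402
sku=S82: ✓ → 48
sku=S37: ✓ → 488
sku=S99: ✓ → 53
sku=S58: ✓ → 238
sku=S12: ✓ → 78
sku=S63: ✓ → 385
sku=S70: ✓ → 393
sku=S27: ✓ → 410
auto_sum = 402 + 48 + 488 + 53 + 238 + 78 + 385 + 393 + 410 = 2495

2495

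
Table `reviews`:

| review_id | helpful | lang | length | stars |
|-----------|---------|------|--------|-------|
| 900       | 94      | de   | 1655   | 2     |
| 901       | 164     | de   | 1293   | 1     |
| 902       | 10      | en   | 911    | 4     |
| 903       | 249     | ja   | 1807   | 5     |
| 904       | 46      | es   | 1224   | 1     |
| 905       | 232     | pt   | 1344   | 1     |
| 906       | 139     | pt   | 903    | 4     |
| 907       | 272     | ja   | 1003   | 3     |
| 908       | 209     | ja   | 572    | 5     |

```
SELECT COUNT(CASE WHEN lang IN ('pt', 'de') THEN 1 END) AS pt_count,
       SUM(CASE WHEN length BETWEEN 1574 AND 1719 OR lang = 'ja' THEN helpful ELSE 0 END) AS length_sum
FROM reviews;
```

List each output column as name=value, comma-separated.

[pt_count: lang IN ('pt', 'de')]
review_id=900: ✓ → 1
review_id=901: ✓ → 1
review_id=902: ✗
review_id=903: ✗
review_id=904: ✗
review_id=905: ✓ → 1
review_id=906: ✓ → 1
review_id=907: ✗
review_id=908: ✗
pt_count = COUNT(1, 1, 1, 1) = 4
—
[length_sum: length BETWEEN 1574 AND 1719 OR lang = 'ja']
review_id=900: ✓ → 94
review_id=901: ✗
review_id=902: ✗
review_id=903: ✓ → 249
review_id=904: ✗
review_id=905: ✗
review_id=906: ✗
review_id=907: ✓ → 272
review_id=908: ✓ → 209
length_sum = 94 + 249 + 272 + 209 = 824

pt_count=4, length_sum=824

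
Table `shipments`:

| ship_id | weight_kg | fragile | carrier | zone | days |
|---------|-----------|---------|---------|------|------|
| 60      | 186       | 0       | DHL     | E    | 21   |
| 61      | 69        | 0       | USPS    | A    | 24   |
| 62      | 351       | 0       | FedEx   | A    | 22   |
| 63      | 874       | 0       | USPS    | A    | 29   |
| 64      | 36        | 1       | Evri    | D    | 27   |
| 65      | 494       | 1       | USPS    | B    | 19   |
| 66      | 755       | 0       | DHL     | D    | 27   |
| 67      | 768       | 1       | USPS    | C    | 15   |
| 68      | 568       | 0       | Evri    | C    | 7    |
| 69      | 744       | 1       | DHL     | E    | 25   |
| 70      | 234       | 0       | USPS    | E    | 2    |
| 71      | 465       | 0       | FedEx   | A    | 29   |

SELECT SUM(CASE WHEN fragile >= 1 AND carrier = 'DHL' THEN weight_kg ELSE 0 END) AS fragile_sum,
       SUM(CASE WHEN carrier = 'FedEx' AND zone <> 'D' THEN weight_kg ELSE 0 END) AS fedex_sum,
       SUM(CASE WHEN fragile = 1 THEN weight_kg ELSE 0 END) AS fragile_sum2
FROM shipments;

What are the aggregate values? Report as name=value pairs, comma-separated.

fragile_sum=744, fedex_sum=816, fragile_sum2=2042

[fragile_sum: fragile >= 1 AND carrier = 'DHL']
ship_id=60: ✗
ship_id=61: ✗
ship_id=62: ✗
ship_id=63: ✗
ship_id=64: ✗
ship_id=65: ✗
ship_id=66: ✗
ship_id=67: ✗
ship_id=68: ✗
ship_id=69: ✓ → 744
ship_id=70: ✗
ship_id=71: ✗
fragile_sum = 744
—
[fedex_sum: carrier = 'FedEx' AND zone <> 'D']
ship_id=60: ✗
ship_id=61: ✗
ship_id=62: ✓ → 351
ship_id=63: ✗
ship_id=64: ✗
ship_id=65: ✗
ship_id=66: ✗
ship_id=67: ✗
ship_id=68: ✗
ship_id=69: ✗
ship_id=70: ✗
ship_id=71: ✓ → 465
fedex_sum = 351 + 465 = 816
—
[fragile_sum2: fragile = 1]
ship_id=60: ✗
ship_id=61: ✗
ship_id=62: ✗
ship_id=63: ✗
ship_id=64: ✓ → 36
ship_id=65: ✓ → 494
ship_id=66: ✗
ship_id=67: ✓ → 768
ship_id=68: ✗
ship_id=69: ✓ → 744
ship_id=70: ✗
ship_id=71: ✗
fragile_sum2 = 36 + 494 + 768 + 744 = 2042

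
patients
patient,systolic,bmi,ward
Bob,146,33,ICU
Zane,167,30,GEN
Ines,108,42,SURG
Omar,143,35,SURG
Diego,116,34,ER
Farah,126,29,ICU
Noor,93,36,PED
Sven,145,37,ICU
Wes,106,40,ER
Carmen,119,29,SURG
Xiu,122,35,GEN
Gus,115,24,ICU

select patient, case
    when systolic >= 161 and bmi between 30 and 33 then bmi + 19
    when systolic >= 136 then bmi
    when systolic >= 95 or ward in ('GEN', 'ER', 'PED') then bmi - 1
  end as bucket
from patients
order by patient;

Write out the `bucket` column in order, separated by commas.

patient=Bob: systolic >= 136 → 33
patient=Carmen: systolic >= 95 or ward in ('GEN', 'ER', 'PED') → 28
patient=Diego: systolic >= 95 or ward in ('GEN', 'ER', 'PED') → 33
patient=Farah: systolic >= 95 or ward in ('GEN', 'ER', 'PED') → 28
patient=Gus: systolic >= 95 or ward in ('GEN', 'ER', 'PED') → 23
patient=Ines: systolic >= 95 or ward in ('GEN', 'ER', 'PED') → 41
patient=Noor: systolic >= 95 or ward in ('GEN', 'ER', 'PED') → 35
patient=Omar: systolic >= 136 → 35
patient=Sven: systolic >= 136 → 37
patient=Wes: systolic >= 95 or ward in ('GEN', 'ER', 'PED') → 39
patient=Xiu: systolic >= 95 or ward in ('GEN', 'ER', 'PED') → 34
patient=Zane: systolic >= 161 and bmi between 30 and 33 → 49

33, 28, 33, 28, 23, 41, 35, 35, 37, 39, 34, 49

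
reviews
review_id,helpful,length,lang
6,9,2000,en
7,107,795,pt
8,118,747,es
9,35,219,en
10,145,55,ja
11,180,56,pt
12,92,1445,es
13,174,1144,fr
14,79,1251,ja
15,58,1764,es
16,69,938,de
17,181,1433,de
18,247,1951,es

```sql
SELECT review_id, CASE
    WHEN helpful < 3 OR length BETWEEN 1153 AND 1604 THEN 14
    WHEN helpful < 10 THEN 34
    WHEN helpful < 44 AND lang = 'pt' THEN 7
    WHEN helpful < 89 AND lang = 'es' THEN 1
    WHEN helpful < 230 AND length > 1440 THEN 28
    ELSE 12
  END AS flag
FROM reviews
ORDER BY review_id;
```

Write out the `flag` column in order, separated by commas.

review_id=6: helpful < 10 → 34
review_id=7: ELSE → 12
review_id=8: ELSE → 12
review_id=9: ELSE → 12
review_id=10: ELSE → 12
review_id=11: ELSE → 12
review_id=12: helpful < 3 OR length BETWEEN 1153 AND 1604 → 14
review_id=13: ELSE → 12
review_id=14: helpful < 3 OR length BETWEEN 1153 AND 1604 → 14
review_id=15: helpful < 89 AND lang = 'es' → 1
review_id=16: ELSE → 12
review_id=17: helpful < 3 OR length BETWEEN 1153 AND 1604 → 14
review_id=18: ELSE → 12

34, 12, 12, 12, 12, 12, 14, 12, 14, 1, 12, 14, 12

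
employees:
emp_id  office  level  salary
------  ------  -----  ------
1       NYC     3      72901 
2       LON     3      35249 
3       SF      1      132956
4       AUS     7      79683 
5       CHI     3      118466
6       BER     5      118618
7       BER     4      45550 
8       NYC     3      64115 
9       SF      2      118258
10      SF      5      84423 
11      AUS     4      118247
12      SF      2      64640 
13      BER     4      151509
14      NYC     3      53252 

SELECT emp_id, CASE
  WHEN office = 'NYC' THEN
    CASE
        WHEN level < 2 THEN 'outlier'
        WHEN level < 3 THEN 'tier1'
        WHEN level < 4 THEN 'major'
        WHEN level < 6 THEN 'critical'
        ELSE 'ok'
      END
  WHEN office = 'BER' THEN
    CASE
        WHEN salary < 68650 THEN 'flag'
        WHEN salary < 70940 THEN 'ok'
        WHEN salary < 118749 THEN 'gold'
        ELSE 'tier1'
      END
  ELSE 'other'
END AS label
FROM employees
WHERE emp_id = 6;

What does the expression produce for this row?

emp_id = 6: office=BER, level=5, salary=118618.
office='BER' → inner[salary < 118749] → gold

gold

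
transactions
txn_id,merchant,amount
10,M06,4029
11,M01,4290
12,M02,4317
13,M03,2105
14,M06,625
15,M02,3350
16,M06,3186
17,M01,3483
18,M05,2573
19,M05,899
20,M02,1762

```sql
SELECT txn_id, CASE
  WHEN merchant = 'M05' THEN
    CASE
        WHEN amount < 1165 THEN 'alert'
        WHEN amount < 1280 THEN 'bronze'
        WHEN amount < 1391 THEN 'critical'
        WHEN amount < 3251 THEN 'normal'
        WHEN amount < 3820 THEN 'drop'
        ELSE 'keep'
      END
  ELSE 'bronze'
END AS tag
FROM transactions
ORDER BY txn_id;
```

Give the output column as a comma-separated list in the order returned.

bronze, bronze, bronze, bronze, bronze, bronze, bronze, bronze, normal, alert, bronze

txn_id=10: merchant='M06' → outer ELSE → bronze
txn_id=11: merchant='M01' → outer ELSE → bronze
txn_id=12: merchant='M02' → outer ELSE → bronze
txn_id=13: merchant='M03' → outer ELSE → bronze
txn_id=14: merchant='M06' → outer ELSE → bronze
txn_id=15: merchant='M02' → outer ELSE → bronze
txn_id=16: merchant='M06' → outer ELSE → bronze
txn_id=17: merchant='M01' → outer ELSE → bronze
txn_id=18: merchant='M05' → inner[amount < 3251] → normal
txn_id=19: merchant='M05' → inner[amount < 1165] → alert
txn_id=20: merchant='M02' → outer ELSE → bronze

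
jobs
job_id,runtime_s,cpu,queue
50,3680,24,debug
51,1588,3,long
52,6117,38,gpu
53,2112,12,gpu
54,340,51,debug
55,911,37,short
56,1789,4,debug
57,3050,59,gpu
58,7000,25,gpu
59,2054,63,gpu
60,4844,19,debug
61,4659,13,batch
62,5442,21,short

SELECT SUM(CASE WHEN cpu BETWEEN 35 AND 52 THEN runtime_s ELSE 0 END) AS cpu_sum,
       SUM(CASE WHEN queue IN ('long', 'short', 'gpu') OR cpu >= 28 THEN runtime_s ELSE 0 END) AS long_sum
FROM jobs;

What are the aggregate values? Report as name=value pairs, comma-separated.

[cpu_sum: cpu BETWEEN 35 AND 52]
job_id=50: ✗
job_id=51: ✗
job_id=52: ✓ → 6117
job_id=53: ✗
job_id=54: ✓ → 340
job_id=55: ✓ → 911
job_id=56: ✗
job_id=57: ✗
job_id=58: ✗
job_id=59: ✗
job_id=60: ✗
job_id=61: ✗
job_id=62: ✗
cpu_sum = 6117 + 340 + 911 = 7368
—
[long_sum: queue IN ('long', 'short', 'gpu') OR cpu >= 28]
job_id=50: ✗
job_id=51: ✓ → 1588
job_id=52: ✓ → 6117
job_id=53: ✓ → 2112
job_id=54: ✓ → 340
job_id=55: ✓ → 911
job_id=56: ✗
job_id=57: ✓ → 3050
job_id=58: ✓ → 7000
job_id=59: ✓ → 2054
job_id=60: ✗
job_id=61: ✗
job_id=62: ✓ → 5442
long_sum = 1588 + 6117 + 2112 + 340 + 911 + 3050 + 7000 + 2054 + 5442 = 28614

cpu_sum=7368, long_sum=28614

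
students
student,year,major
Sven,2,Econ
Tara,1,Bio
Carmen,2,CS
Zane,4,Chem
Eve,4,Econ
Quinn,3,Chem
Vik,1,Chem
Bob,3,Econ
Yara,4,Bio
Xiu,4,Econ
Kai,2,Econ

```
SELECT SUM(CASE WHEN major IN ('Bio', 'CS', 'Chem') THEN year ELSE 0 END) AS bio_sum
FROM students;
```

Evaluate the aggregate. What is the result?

student=Sven: ✗
student=Tara: ✓ → 1
student=Carmen: ✓ → 2
student=Zane: ✓ → 4
student=Eve: ✗
student=Quinn: ✓ → 3
student=Vik: ✓ → 1
student=Bob: ✗
student=Yara: ✓ → 4
student=Xiu: ✗
student=Kai: ✗
bio_sum = 1 + 2 + 4 + 3 + 1 + 4 = 15

15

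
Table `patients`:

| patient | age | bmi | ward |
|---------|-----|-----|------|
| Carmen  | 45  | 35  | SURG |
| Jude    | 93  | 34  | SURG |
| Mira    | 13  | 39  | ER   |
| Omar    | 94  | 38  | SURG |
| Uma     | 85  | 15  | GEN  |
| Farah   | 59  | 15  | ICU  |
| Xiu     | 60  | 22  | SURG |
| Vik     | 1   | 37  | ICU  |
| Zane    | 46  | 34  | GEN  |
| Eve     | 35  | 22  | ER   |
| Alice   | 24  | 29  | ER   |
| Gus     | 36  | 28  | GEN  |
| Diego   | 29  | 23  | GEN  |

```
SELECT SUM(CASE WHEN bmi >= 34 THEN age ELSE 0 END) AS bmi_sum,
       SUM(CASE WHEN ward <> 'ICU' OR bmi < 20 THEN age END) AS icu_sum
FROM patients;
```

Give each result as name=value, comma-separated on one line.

bmi_sum=292, icu_sum=619

[bmi_sum: bmi >= 34]
patient=Carmen: ✓ → 45
patient=Jude: ✓ → 93
patient=Mira: ✓ → 13
patient=Omar: ✓ → 94
patient=Uma: ✗
patient=Farah: ✗
patient=Xiu: ✗
patient=Vik: ✓ → 1
patient=Zane: ✓ → 46
patient=Eve: ✗
patient=Alice: ✗
patient=Gus: ✗
patient=Diego: ✗
bmi_sum = 45 + 93 + 13 + 94 + 1 + 46 = 292
—
[icu_sum: ward <> 'ICU' OR bmi < 20]
patient=Carmen: ✓ → 45
patient=Jude: ✓ → 93
patient=Mira: ✓ → 13
patient=Omar: ✓ → 94
patient=Uma: ✓ → 85
patient=Farah: ✓ → 59
patient=Xiu: ✓ → 60
patient=Vik: ✗
patient=Zane: ✓ → 46
patient=Eve: ✓ → 35
patient=Alice: ✓ → 24
patient=Gus: ✓ → 36
patient=Diego: ✓ → 29
icu_sum = 45 + 93 + 13 + 94 + 85 + 59 + 60 + 46 + 35 + 24 + 36 + 29 = 619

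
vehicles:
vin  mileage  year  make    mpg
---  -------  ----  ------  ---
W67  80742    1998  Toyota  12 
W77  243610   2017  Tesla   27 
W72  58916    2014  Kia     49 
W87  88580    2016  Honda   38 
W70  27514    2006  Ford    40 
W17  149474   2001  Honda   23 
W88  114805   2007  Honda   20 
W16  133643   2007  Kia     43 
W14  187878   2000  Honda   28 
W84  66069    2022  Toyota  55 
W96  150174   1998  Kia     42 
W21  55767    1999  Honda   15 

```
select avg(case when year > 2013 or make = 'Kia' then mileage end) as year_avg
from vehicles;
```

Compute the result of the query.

123498.6666666667

vin=W67: ✗
vin=W77: ✓ → 243610
vin=W72: ✓ → 58916
vin=W87: ✓ → 88580
vin=W70: ✗
vin=W17: ✗
vin=W88: ✗
vin=W16: ✓ → 133643
vin=W14: ✗
vin=W84: ✓ → 66069
vin=W96: ✓ → 150174
vin=W21: ✗
year_avg = (243610 + 58916 + 88580 + 133643 + 66069 + 150174) / 6 = 123498.6666666667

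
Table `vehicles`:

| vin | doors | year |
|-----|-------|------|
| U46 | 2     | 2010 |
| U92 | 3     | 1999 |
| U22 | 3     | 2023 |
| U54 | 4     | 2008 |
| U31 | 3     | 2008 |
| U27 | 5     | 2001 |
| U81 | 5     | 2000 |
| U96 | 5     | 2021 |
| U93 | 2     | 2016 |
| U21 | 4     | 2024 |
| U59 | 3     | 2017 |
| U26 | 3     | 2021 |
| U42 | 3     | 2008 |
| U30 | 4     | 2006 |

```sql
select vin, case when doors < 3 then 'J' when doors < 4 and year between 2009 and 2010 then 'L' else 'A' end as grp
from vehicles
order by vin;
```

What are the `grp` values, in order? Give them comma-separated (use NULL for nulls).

vin=U21: ELSE → A
vin=U22: ELSE → A
vin=U26: ELSE → A
vin=U27: ELSE → A
vin=U30: ELSE → A
vin=U31: ELSE → A
vin=U42: ELSE → A
vin=U46: doors < 3 → J
vin=U54: ELSE → A
vin=U59: ELSE → A
vin=U81: ELSE → A
vin=U92: ELSE → A
vin=U93: doors < 3 → J
vin=U96: ELSE → A

A, A, A, A, A, A, A, J, A, A, A, A, J, A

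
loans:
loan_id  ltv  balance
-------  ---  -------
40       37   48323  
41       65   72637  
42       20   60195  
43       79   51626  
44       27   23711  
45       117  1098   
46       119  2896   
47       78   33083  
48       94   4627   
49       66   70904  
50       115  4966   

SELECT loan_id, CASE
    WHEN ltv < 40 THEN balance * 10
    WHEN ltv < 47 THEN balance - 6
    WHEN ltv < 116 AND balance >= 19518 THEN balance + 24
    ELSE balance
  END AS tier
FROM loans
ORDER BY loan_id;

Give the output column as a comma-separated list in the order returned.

483230, 72661, 601950, 51650, 237110, 1098, 2896, 33107, 4627, 70928, 4966

loan_id=40: ltv < 40 → 483230
loan_id=41: ltv < 116 AND balance >= 19518 → 72661
loan_id=42: ltv < 40 → 601950
loan_id=43: ltv < 116 AND balance >= 19518 → 51650
loan_id=44: ltv < 40 → 237110
loan_id=45: ELSE → 1098
loan_id=46: ELSE → 2896
loan_id=47: ltv < 116 AND balance >= 19518 → 33107
loan_id=48: ELSE → 4627
loan_id=49: ltv < 116 AND balance >= 19518 → 70928
loan_id=50: ELSE → 4966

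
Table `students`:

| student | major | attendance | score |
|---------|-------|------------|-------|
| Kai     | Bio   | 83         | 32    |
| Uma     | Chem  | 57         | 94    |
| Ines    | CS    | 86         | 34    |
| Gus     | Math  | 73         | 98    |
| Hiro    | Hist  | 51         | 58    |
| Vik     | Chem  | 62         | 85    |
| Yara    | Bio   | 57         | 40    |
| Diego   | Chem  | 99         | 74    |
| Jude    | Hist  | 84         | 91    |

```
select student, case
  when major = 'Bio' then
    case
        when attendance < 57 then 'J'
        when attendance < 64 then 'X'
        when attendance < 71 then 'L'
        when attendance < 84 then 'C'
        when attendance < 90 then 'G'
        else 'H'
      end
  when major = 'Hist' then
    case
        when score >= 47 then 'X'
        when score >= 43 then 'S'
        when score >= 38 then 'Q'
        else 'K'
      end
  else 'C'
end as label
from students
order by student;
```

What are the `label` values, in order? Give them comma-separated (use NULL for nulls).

student=Diego: major='Chem' → outer ELSE → C
student=Gus: major='Math' → outer ELSE → C
student=Hiro: major='Hist' → inner[score >= 47] → X
student=Ines: major='CS' → outer ELSE → C
student=Jude: major='Hist' → inner[score >= 47] → X
student=Kai: major='Bio' → inner[attendance < 84] → C
student=Uma: major='Chem' → outer ELSE → C
student=Vik: major='Chem' → outer ELSE → C
student=Yara: major='Bio' → inner[attendance < 64] → X

C, C, X, C, X, C, C, C, X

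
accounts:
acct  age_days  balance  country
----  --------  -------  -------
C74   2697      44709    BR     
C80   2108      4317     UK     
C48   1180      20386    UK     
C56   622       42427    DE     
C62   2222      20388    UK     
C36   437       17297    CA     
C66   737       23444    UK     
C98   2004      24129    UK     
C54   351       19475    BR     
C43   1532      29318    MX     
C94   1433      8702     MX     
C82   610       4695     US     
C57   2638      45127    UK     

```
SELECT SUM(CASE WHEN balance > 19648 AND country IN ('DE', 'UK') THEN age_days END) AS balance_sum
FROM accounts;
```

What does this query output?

9403

acct=C74: ✗
acct=C80: ✗
acct=C48: ✓ → 1180
acct=C56: ✓ → 622
acct=C62: ✓ → 2222
acct=C36: ✗
acct=C66: ✓ → 737
acct=C98: ✓ → 2004
acct=C54: ✗
acct=C43: ✗
acct=C94: ✗
acct=C82: ✗
acct=C57: ✓ → 2638
balance_sum = 1180 + 622 + 2222 + 737 + 2004 + 2638 = 9403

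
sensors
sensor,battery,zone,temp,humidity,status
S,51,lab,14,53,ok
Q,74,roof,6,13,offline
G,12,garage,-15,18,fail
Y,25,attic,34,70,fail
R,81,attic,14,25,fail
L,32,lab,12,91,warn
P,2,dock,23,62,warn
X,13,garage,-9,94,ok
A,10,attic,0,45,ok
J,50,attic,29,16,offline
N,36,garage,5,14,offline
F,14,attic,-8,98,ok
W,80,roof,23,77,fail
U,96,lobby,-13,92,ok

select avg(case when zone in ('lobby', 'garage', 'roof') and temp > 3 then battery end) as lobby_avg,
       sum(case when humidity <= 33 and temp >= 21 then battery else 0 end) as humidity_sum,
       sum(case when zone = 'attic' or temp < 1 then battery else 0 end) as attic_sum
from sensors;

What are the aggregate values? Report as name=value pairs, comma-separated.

lobby_avg=63.3333333333, humidity_sum=50, attic_sum=301

[lobby_avg: zone in ('lobby', 'garage', 'roof') and temp > 3]
sensor=S: ✗
sensor=Q: ✓ → 74
sensor=G: ✗
sensor=Y: ✗
sensor=R: ✗
sensor=L: ✗
sensor=P: ✗
sensor=X: ✗
sensor=A: ✗
sensor=J: ✗
sensor=N: ✓ → 36
sensor=F: ✗
sensor=W: ✓ → 80
sensor=U: ✗
lobby_avg = (74 + 36 + 80) / 3 = 63.3333333333
—
[humidity_sum: humidity <= 33 and temp >= 21]
sensor=S: ✗
sensor=Q: ✗
sensor=G: ✗
sensor=Y: ✗
sensor=R: ✗
sensor=L: ✗
sensor=P: ✗
sensor=X: ✗
sensor=A: ✗
sensor=J: ✓ → 50
sensor=N: ✗
sensor=F: ✗
sensor=W: ✗
sensor=U: ✗
humidity_sum = 50
—
[attic_sum: zone = 'attic' or temp < 1]
sensor=S: ✗
sensor=Q: ✗
sensor=G: ✓ → 12
sensor=Y: ✓ → 25
sensor=R: ✓ → 81
sensor=L: ✗
sensor=P: ✗
sensor=X: ✓ → 13
sensor=A: ✓ → 10
sensor=J: ✓ → 50
sensor=N: ✗
sensor=F: ✓ → 14
sensor=W: ✗
sensor=U: ✓ → 96
attic_sum = 12 + 25 + 81 + 13 + 10 + 50 + 14 + 96 = 301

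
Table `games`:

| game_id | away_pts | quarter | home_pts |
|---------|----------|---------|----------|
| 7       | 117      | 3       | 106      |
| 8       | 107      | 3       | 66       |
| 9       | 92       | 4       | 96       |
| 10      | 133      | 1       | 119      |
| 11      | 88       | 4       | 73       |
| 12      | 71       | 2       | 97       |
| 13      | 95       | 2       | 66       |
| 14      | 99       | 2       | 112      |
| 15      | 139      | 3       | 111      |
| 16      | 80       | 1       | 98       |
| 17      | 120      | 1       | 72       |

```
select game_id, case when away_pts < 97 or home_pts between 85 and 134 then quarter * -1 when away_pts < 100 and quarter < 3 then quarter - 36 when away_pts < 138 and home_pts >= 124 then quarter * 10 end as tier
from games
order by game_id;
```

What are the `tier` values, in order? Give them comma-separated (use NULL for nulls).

-3, NULL, -4, -1, -4, -2, -2, -2, -3, -1, NULL

game_id=7: away_pts < 97 or home_pts between 85 and 134 → -3
game_id=8: (no match → NULL) → NULL
game_id=9: away_pts < 97 or home_pts between 85 and 134 → -4
game_id=10: away_pts < 97 or home_pts between 85 and 134 → -1
game_id=11: away_pts < 97 or home_pts between 85 and 134 → -4
game_id=12: away_pts < 97 or home_pts between 85 and 134 → -2
game_id=13: away_pts < 97 or home_pts between 85 and 134 → -2
game_id=14: away_pts < 97 or home_pts between 85 and 134 → -2
game_id=15: away_pts < 97 or home_pts between 85 and 134 → -3
game_id=16: away_pts < 97 or home_pts between 85 and 134 → -1
game_id=17: (no match → NULL) → NULL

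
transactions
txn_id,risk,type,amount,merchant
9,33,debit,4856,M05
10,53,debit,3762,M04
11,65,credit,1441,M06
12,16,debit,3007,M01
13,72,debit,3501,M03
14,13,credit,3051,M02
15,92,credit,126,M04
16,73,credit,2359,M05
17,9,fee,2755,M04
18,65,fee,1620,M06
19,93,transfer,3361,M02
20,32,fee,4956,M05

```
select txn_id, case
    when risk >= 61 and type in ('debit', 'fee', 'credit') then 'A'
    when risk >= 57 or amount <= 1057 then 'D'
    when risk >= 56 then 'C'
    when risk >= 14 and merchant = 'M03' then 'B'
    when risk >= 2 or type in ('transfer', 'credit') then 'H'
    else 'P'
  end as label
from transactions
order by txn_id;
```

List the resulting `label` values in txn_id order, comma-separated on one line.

txn_id=9: risk >= 2 or type in ('transfer', 'credit') → H
txn_id=10: risk >= 2 or type in ('transfer', 'credit') → H
txn_id=11: risk >= 61 and type in ('debit', 'fee', 'credit') → A
txn_id=12: risk >= 2 or type in ('transfer', 'credit') → H
txn_id=13: risk >= 61 and type in ('debit', 'fee', 'credit') → A
txn_id=14: risk >= 2 or type in ('transfer', 'credit') → H
txn_id=15: risk >= 61 and type in ('debit', 'fee', 'credit') → A
txn_id=16: risk >= 61 and type in ('debit', 'fee', 'credit') → A
txn_id=17: risk >= 2 or type in ('transfer', 'credit') → H
txn_id=18: risk >= 61 and type in ('debit', 'fee', 'credit') → A
txn_id=19: risk >= 57 or amount <= 1057 → D
txn_id=20: risk >= 2 or type in ('transfer', 'credit') → H

H, H, A, H, A, H, A, A, H, A, D, H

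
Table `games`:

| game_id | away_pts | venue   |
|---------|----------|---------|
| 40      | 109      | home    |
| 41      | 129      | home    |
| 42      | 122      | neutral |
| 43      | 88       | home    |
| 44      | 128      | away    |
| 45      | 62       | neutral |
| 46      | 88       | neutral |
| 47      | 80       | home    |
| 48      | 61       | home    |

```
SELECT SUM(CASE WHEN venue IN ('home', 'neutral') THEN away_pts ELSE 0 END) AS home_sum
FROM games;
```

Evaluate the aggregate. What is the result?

739

game_id=40: ✓ → 109
game_id=41: ✓ → 129
game_id=42: ✓ → 122
game_id=43: ✓ → 88
game_id=44: ✗
game_id=45: ✓ → 62
game_id=46: ✓ → 88
game_id=47: ✓ → 80
game_id=48: ✓ → 61
home_sum = 109 + 129 + 122 + 88 + 62 + 88 + 80 + 61 = 739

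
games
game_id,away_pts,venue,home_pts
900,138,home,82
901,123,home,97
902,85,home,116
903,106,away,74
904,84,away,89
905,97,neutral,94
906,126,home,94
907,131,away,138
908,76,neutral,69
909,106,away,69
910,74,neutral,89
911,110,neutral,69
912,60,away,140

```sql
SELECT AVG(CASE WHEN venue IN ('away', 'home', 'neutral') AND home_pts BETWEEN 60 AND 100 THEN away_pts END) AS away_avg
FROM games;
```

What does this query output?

104

game_id=900: ✓ → 138
game_id=901: ✓ → 123
game_id=902: ✗
game_id=903: ✓ → 106
game_id=904: ✓ → 84
game_id=905: ✓ → 97
game_id=906: ✓ → 126
game_id=907: ✗
game_id=908: ✓ → 76
game_id=909: ✓ → 106
game_id=910: ✓ → 74
game_id=911: ✓ → 110
game_id=912: ✗
away_avg = (138 + 123 + 106 + 84 + 97 + 126 + 76 + 106 + 74 + 110) / 10 = 104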